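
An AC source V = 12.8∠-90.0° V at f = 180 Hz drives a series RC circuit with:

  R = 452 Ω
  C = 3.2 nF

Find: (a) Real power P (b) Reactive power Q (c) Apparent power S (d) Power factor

Step 1 — Angular frequency: ω = 2π·f = 2π·180 = 1131 rad/s.
Step 2 — Component impedances:
  R: Z = R = 452 Ω
  C: Z = 1/(jωC) = -j/(ω·C) = 0 - j2.763e+05 Ω
Step 3 — Series combination: Z_total = R + C = 452 - j2.763e+05 Ω = 2.763e+05∠-89.9° Ω.
Step 4 — Source phasor: V = 12.8∠-90.0° V = 0 - j12.8 V.
Step 5 — Current: I = V / Z = 4.632e-05 - j7.578e-08 A = 4.632e-05∠-0.1° A.
Step 6 — Complex power: S = V·I* = 9.7e-07 - j0.000593 VA.
Step 7 — Real power: P = Re(S) = 9.7e-07 W.
Step 8 — Reactive power: Q = Im(S) = -0.000593 VAR.
Step 9 — Apparent power: |S| = 0.000593 VA.
Step 10 — Power factor: PF = P/|S| = 0.001636 (leading).

(a) P = 9.7e-07 W  (b) Q = -0.000593 VAR  (c) S = 0.000593 VA  (d) PF = 0.001636 (leading)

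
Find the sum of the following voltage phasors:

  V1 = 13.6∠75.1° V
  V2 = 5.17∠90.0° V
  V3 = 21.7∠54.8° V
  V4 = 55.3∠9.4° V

Step 1 — Convert each phasor to rectangular form:
  V1 = 13.6·(cos(75.1°) + j·sin(75.1°)) = 3.497 + j13.14 V
  V2 = 5.17·(cos(90.0°) + j·sin(90.0°)) = 0 + j5.17 V
  V3 = 21.7·(cos(54.8°) + j·sin(54.8°)) = 12.51 + j17.73 V
  V4 = 55.3·(cos(9.4°) + j·sin(9.4°)) = 54.56 + j9.032 V
Step 2 — Sum components: V_total = 70.56 + j45.08 V.
Step 3 — Convert to polar: |V_total| = 83.73 V, ∠V_total = 32.6°.

V_total = 83.73∠32.6° V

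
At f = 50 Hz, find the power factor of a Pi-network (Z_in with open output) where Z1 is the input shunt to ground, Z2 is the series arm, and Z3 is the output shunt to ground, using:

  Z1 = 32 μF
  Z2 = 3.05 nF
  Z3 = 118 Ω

Step 1 — Angular frequency: ω = 2π·f = 2π·50 = 314.2 rad/s.
Step 2 — Component impedances:
  Z1: Z = 1/(jωC) = -j/(ω·C) = 0 - j99.47 Ω
  Z2: Z = 1/(jωC) = -j/(ω·C) = 0 - j1.044e+06 Ω
  Z3: Z = R = 118 Ω
Step 3 — With open output, the series arm Z2 and the output shunt Z3 appear in series to ground: Z2 + Z3 = 118 - j1.044e+06 Ω.
Step 4 — Parallel with input shunt Z1: Z_in = Z1 || (Z2 + Z3) = 1.072e-06 - j99.46 Ω = 99.46∠-90.0° Ω.
Step 5 — Power factor: PF = cos(φ) = Re(Z)/|Z| = 1.072e-06/99.46 = 1.078e-08.
Step 6 — Type: Im(Z) = -99.46 ⇒ leading (phase φ = -90.0°).

PF = 1.078e-08 (leading, φ = -90.0°)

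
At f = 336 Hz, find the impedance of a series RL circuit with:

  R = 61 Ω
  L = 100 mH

Step 1 — Angular frequency: ω = 2π·f = 2π·336 = 2111 rad/s.
Step 2 — Component impedances:
  R: Z = R = 61 Ω
  L: Z = jωL = j·2111·0.1 = 0 + j211.1 Ω
Step 3 — Series combination: Z_total = R + L = 61 + j211.1 Ω = 219.8∠73.9° Ω.

Z = 61 + j211.1 Ω = 219.8∠73.9° Ω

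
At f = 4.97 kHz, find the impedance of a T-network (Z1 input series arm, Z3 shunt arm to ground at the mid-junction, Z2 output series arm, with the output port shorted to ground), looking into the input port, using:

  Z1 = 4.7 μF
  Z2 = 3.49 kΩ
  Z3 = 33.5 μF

Step 1 — Angular frequency: ω = 2π·f = 2π·4970 = 3.123e+04 rad/s.
Step 2 — Component impedances:
  Z1: Z = 1/(jωC) = -j/(ω·C) = 0 - j6.813 Ω
  Z2: Z = R = 3490 Ω
  Z3: Z = 1/(jωC) = -j/(ω·C) = 0 - j0.9559 Ω
Step 3 — With the output port shorted to ground, the output series arm Z2 runs from the junction to ground; the shunt arm Z3 also runs from the junction to ground. They appear in parallel: Z3 || Z2 = 0.0002618 - j0.9559 Ω.
Step 4 — Series with input arm Z1: Z_in = Z1 + (Z3 || Z2) = 0.0002618 - j7.769 Ω = 7.769∠-90.0° Ω.

Z = 0.0002618 - j7.769 Ω = 7.769∠-90.0° Ω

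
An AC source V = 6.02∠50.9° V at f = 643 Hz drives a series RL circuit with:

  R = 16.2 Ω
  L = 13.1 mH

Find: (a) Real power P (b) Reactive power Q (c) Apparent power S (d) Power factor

Step 1 — Angular frequency: ω = 2π·f = 2π·643 = 4040 rad/s.
Step 2 — Component impedances:
  R: Z = R = 16.2 Ω
  L: Z = jωL = j·4040·0.0131 = 0 + j52.93 Ω
Step 3 — Series combination: Z_total = R + L = 16.2 + j52.93 Ω = 55.35∠73.0° Ω.
Step 4 — Source phasor: V = 6.02∠50.9° V = 3.797 + j4.672 V.
Step 5 — Current: I = V / Z = 0.1008 - j0.04089 A = 0.1088∠-22.1° A.
Step 6 — Complex power: S = V·I* = 0.1916 + j0.6261 VA.
Step 7 — Real power: P = Re(S) = 0.1916 W.
Step 8 — Reactive power: Q = Im(S) = 0.6261 VAR.
Step 9 — Apparent power: |S| = 0.6548 VA.
Step 10 — Power factor: PF = P/|S| = 0.2927 (lagging).

(a) P = 0.1916 W  (b) Q = 0.6261 VAR  (c) S = 0.6548 VA  (d) PF = 0.2927 (lagging)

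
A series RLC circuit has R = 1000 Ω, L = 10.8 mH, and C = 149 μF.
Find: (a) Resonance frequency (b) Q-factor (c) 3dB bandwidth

Step 1 — Resonance: ω₀ = 1/√(LC) = 1/√(0.0108·0.000149) = 788.3 rad/s.
Step 2 — f₀ = ω₀/(2π) = 125.5 Hz.
Step 3 — Series Q: Q = ω₀L/R = 788.3·0.0108/1000 = 0.008514.
Step 4 — Bandwidth: Δω = ω₀/Q = 9.259e+04 rad/s; BW = Δω/(2π) = 1.474e+04 Hz.

(a) f₀ = 125.5 Hz  (b) Q = 0.008514  (c) BW = 1.474e+04 Hz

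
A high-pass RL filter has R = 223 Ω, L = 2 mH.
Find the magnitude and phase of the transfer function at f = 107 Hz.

Step 1 — Angular frequency: ω = 2π·107 = 672.3 rad/s.
Step 2 — Transfer function: H(jω) = jωL/(R + jωL).
Step 3 — Numerator jωL = j·1.345; denominator R + jωL = 223 + j1.345.
Step 4 — H = 3.635e-05 + j0.006029.
Step 5 — Magnitude: |H| = 0.006029 (-44.4 dB); phase: φ = 89.7°.

|H| = 0.006029 (-44.4 dB), φ = 89.7°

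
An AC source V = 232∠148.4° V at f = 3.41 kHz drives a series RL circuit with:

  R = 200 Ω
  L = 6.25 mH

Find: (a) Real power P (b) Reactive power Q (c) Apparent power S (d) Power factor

Step 1 — Angular frequency: ω = 2π·f = 2π·3410 = 2.143e+04 rad/s.
Step 2 — Component impedances:
  R: Z = R = 200 Ω
  L: Z = jωL = j·2.143e+04·0.00625 = 0 + j133.9 Ω
Step 3 — Series combination: Z_total = R + L = 200 + j133.9 Ω = 240.7∠33.8° Ω.
Step 4 — Source phasor: V = 232∠148.4° V = -197.6 + j121.6 V.
Step 5 — Current: I = V / Z = -0.4012 + j0.8764 A = 0.9639∠114.6° A.
Step 6 — Complex power: S = V·I* = 185.8 + j124.4 VA.
Step 7 — Real power: P = Re(S) = 185.8 W.
Step 8 — Reactive power: Q = Im(S) = 124.4 VAR.
Step 9 — Apparent power: |S| = 223.6 VA.
Step 10 — Power factor: PF = P/|S| = 0.8309 (lagging).

(a) P = 185.8 W  (b) Q = 124.4 VAR  (c) S = 223.6 VA  (d) PF = 0.8309 (lagging)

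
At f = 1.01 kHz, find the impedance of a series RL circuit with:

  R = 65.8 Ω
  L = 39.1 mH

Step 1 — Angular frequency: ω = 2π·f = 2π·1010 = 6346 rad/s.
Step 2 — Component impedances:
  R: Z = R = 65.8 Ω
  L: Z = jωL = j·6346·0.0391 = 0 + j248.1 Ω
Step 3 — Series combination: Z_total = R + L = 65.8 + j248.1 Ω = 256.7∠75.1° Ω.

Z = 65.8 + j248.1 Ω = 256.7∠75.1° Ω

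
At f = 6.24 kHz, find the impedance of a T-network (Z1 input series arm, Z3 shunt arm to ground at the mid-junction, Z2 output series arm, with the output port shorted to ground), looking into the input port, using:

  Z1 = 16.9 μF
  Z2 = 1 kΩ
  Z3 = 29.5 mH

Step 1 — Angular frequency: ω = 2π·f = 2π·6240 = 3.921e+04 rad/s.
Step 2 — Component impedances:
  Z1: Z = 1/(jωC) = -j/(ω·C) = 0 - j1.509 Ω
  Z2: Z = R = 1000 Ω
  Z3: Z = jωL = j·3.921e+04·0.0295 = 0 + j1157 Ω
Step 3 — With the output port shorted to ground, the output series arm Z2 runs from the junction to ground; the shunt arm Z3 also runs from the junction to ground. They appear in parallel: Z3 || Z2 = 572.2 + j494.8 Ω.
Step 4 — Series with input arm Z1: Z_in = Z1 + (Z3 || Z2) = 572.2 + j493.2 Ω = 755.5∠40.8° Ω.

Z = 572.2 + j493.2 Ω = 755.5∠40.8° Ω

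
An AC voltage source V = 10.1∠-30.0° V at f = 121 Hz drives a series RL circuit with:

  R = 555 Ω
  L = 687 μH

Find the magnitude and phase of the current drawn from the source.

Step 1 — Angular frequency: ω = 2π·f = 2π·121 = 760.3 rad/s.
Step 2 — Component impedances:
  R: Z = R = 555 Ω
  L: Z = jωL = j·760.3·0.000687 = 0 + j0.5223 Ω
Step 3 — Series combination: Z_total = R + L = 555 + j0.5223 Ω = 555∠0.1° Ω.
Step 4 — Source phasor: V = 10.1∠-30.0° V = 8.747 - j5.05 V.
Step 5 — Ohm's law: I = V / Z_total = (8.747 - j5.05) / (555 + j0.5223) = 0.01575 - j0.009114 A.
Step 6 — Convert to polar: |I| = 0.0182 A, ∠I = -30.1°.

I = 0.0182∠-30.1° A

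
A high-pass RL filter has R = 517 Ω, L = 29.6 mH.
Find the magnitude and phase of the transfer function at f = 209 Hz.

Step 1 — Angular frequency: ω = 2π·209 = 1313 rad/s.
Step 2 — Transfer function: H(jω) = jωL/(R + jωL).
Step 3 — Numerator jωL = j·38.87; denominator R + jωL = 517 + j38.87.
Step 4 — H = 0.005621 + j0.07476.
Step 5 — Magnitude: |H| = 0.07497 (-22.5 dB); phase: φ = 85.7°.

|H| = 0.07497 (-22.5 dB), φ = 85.7°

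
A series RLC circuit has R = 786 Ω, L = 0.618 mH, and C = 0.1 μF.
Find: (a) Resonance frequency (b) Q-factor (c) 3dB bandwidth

Step 1 — Resonance: ω₀ = 1/√(LC) = 1/√(0.000618·1e-07) = 1.272e+05 rad/s.
Step 2 — f₀ = ω₀/(2π) = 2.025e+04 Hz.
Step 3 — Series Q: Q = ω₀L/R = 1.272e+05·0.000618/786 = 0.1.
Step 4 — Bandwidth: Δω = ω₀/Q = 1.272e+06 rad/s; BW = Δω/(2π) = 2.024e+05 Hz.

(a) f₀ = 2.025e+04 Hz  (b) Q = 0.1  (c) BW = 2.024e+05 Hz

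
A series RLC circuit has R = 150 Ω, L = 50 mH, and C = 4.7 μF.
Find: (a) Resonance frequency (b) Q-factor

Step 1 — Resonance condition Im(Z)=0 gives ω₀ = 1/√(LC).
Step 2 — ω₀ = 1/√(0.05·4.7e-06) = 2063 rad/s.
Step 3 — f₀ = ω₀/(2π) = 328.3 Hz.
Step 4 — Series Q: Q = ω₀L/R = 2063·0.05/150 = 0.6876.

(a) f₀ = 328.3 Hz  (b) Q = 0.6876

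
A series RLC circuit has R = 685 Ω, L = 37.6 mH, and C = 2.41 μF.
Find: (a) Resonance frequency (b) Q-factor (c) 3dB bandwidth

Step 1 — Resonance: ω₀ = 1/√(LC) = 1/√(0.0376·2.41e-06) = 3322 rad/s.
Step 2 — f₀ = ω₀/(2π) = 528.7 Hz.
Step 3 — Series Q: Q = ω₀L/R = 3322·0.0376/685 = 0.1823.
Step 4 — Bandwidth: Δω = ω₀/Q = 1.822e+04 rad/s; BW = Δω/(2π) = 2899 Hz.

(a) f₀ = 528.7 Hz  (b) Q = 0.1823  (c) BW = 2899 Hz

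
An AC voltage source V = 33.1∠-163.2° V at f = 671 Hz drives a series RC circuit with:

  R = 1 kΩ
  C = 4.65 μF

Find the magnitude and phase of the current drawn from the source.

Step 1 — Angular frequency: ω = 2π·f = 2π·671 = 4216 rad/s.
Step 2 — Component impedances:
  R: Z = R = 1000 Ω
  C: Z = 1/(jωC) = -j/(ω·C) = 0 - j51.01 Ω
Step 3 — Series combination: Z_total = R + C = 1000 - j51.01 Ω = 1001∠-2.9° Ω.
Step 4 — Source phasor: V = 33.1∠-163.2° V = -31.69 - j9.567 V.
Step 5 — Ohm's law: I = V / Z_total = (-31.69 - j9.567) / (1000 - j51.01) = -0.03112 - j0.01115 A.
Step 6 — Convert to polar: |I| = 0.03306 A, ∠I = -160.3°.

I = 0.03306∠-160.3° A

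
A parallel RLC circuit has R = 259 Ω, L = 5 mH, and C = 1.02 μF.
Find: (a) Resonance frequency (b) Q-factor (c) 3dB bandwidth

Step 1 — Resonance: ω₀ = 1/√(LC) = 1/√(0.005·1.02e-06) = 1.4e+04 rad/s.
Step 2 — f₀ = ω₀/(2π) = 2229 Hz.
Step 3 — Parallel Q: Q = R/(ω₀L) = 259/(1.4e+04·0.005) = 3.699.
Step 4 — Bandwidth: Δω = ω₀/Q = 3785 rad/s; BW = Δω/(2π) = 602.4 Hz.

(a) f₀ = 2229 Hz  (b) Q = 3.699  (c) BW = 602.4 Hz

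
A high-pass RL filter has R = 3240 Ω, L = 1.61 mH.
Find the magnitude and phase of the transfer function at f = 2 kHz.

Step 1 — Angular frequency: ω = 2π·2000 = 1.257e+04 rad/s.
Step 2 — Transfer function: H(jω) = jωL/(R + jωL).
Step 3 — Numerator jωL = j·20.23; denominator R + jωL = 3240 + j20.23.
Step 4 — H = 3.899e-05 + j0.006244.
Step 5 — Magnitude: |H| = 0.006244 (-44.1 dB); phase: φ = 89.6°.

|H| = 0.006244 (-44.1 dB), φ = 89.6°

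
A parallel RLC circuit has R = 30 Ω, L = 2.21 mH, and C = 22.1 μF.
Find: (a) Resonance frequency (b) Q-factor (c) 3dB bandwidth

Step 1 — Resonance: ω₀ = 1/√(LC) = 1/√(0.00221·2.21e-05) = 4525 rad/s.
Step 2 — f₀ = ω₀/(2π) = 720.2 Hz.
Step 3 — Parallel Q: Q = R/(ω₀L) = 30/(4525·0.00221) = 3.
Step 4 — Bandwidth: Δω = ω₀/Q = 1508 rad/s; BW = Δω/(2π) = 240.1 Hz.

(a) f₀ = 720.2 Hz  (b) Q = 3  (c) BW = 240.1 Hz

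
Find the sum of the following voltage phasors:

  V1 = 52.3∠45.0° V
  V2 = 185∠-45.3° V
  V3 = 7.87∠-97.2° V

Step 1 — Convert each phasor to rectangular form:
  V1 = 52.3·(cos(45.0°) + j·sin(45.0°)) = 36.98 + j36.98 V
  V2 = 185·(cos(-45.3°) + j·sin(-45.3°)) = 130.1 - j131.5 V
  V3 = 7.87·(cos(-97.2°) + j·sin(-97.2°)) = -0.9864 - j7.808 V
Step 2 — Sum components: V_total = 166.1 - j102.3 V.
Step 3 — Convert to polar: |V_total| = 195.1 V, ∠V_total = -31.6°.

V_total = 195.1∠-31.6° V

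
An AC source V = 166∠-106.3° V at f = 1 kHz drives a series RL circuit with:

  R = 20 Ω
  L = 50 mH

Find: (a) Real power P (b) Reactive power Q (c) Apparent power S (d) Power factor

Step 1 — Angular frequency: ω = 2π·f = 2π·1000 = 6283 rad/s.
Step 2 — Component impedances:
  R: Z = R = 20 Ω
  L: Z = jωL = j·6283·0.05 = 0 + j314.2 Ω
Step 3 — Series combination: Z_total = R + L = 20 + j314.2 Ω = 314.8∠86.4° Ω.
Step 4 — Source phasor: V = 166∠-106.3° V = -46.59 - j159.3 V.
Step 5 — Current: I = V / Z = -0.5145 + j0.1155 A = 0.5273∠167.3° A.
Step 6 — Complex power: S = V·I* = 5.561 + j87.36 VA.
Step 7 — Real power: P = Re(S) = 5.561 W.
Step 8 — Reactive power: Q = Im(S) = 87.36 VAR.
Step 9 — Apparent power: |S| = 87.54 VA.
Step 10 — Power factor: PF = P/|S| = 0.06353 (lagging).

(a) P = 5.561 W  (b) Q = 87.36 VAR  (c) S = 87.54 VA  (d) PF = 0.06353 (lagging)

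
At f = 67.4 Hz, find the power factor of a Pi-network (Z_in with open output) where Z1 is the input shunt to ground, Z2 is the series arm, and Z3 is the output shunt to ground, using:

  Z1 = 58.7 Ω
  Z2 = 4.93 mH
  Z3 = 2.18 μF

Step 1 — Angular frequency: ω = 2π·f = 2π·67.4 = 423.5 rad/s.
Step 2 — Component impedances:
  Z1: Z = R = 58.7 Ω
  Z2: Z = jωL = j·423.5·0.00493 = 0 + j2.088 Ω
  Z3: Z = 1/(jωC) = -j/(ω·C) = 0 - j1083 Ω
Step 3 — With open output, the series arm Z2 and the output shunt Z3 appear in series to ground: Z2 + Z3 = 0 - j1081 Ω.
Step 4 — Parallel with input shunt Z1: Z_in = Z1 || (Z2 + Z3) = 58.53 - j3.178 Ω = 58.61∠-3.1° Ω.
Step 5 — Power factor: PF = cos(φ) = Re(Z)/|Z| = 58.527/58.614 = 0.9985.
Step 6 — Type: Im(Z) = -3.178 ⇒ leading (phase φ = -3.1°).

PF = 0.9985 (leading, φ = -3.1°)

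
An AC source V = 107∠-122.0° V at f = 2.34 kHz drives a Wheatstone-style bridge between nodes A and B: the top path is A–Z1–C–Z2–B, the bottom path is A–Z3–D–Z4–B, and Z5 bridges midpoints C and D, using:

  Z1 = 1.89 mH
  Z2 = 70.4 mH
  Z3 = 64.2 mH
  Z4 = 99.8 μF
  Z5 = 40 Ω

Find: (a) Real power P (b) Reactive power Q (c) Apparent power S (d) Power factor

Step 1 — Angular frequency: ω = 2π·f = 2π·2340 = 1.47e+04 rad/s.
Step 2 — Component impedances:
  Z1: Z = jωL = j·1.47e+04·0.00189 = 0 + j27.79 Ω
  Z2: Z = jωL = j·1.47e+04·0.0704 = 0 + j1035 Ω
  Z3: Z = jωL = j·1.47e+04·0.0642 = 0 + j943.9 Ω
  Z4: Z = 1/(jωC) = -j/(ω·C) = 0 - j0.6815 Ω
  Z5: Z = R = 40 Ω
Step 3 — Bridge requires nodal analysis (the Z5 bridge couples midpoints C and D, so the two paths cannot be reduced to a simple series/parallel combination). Setting node B to ground and injecting 1 A at node A, the 3-node admittance system at A, C, D solves to V_A = Z_AB = 37.56 + j29.31 Ω = 47.64∠38.0° Ω.
Step 4 — Source phasor: V = 107∠-122.0° V = -56.7 - j90.74 V.
Step 5 — Current: I = V / Z = -2.11 - j0.7693 A = 2.246∠-160.0° A.
Step 6 — Complex power: S = V·I* = 189.5 + j147.9 VA.
Step 7 — Real power: P = Re(S) = 189.5 W.
Step 8 — Reactive power: Q = Im(S) = 147.9 VAR.
Step 9 — Apparent power: |S| = 240.3 VA.
Step 10 — Power factor: PF = P/|S| = 0.7883 (lagging).

(a) P = 189.5 W  (b) Q = 147.9 VAR  (c) S = 240.3 VA  (d) PF = 0.7883 (lagging)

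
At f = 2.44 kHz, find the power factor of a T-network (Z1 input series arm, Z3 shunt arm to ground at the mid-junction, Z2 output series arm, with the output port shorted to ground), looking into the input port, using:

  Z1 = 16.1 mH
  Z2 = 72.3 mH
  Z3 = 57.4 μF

Step 1 — Angular frequency: ω = 2π·f = 2π·2440 = 1.533e+04 rad/s.
Step 2 — Component impedances:
  Z1: Z = jωL = j·1.533e+04·0.0161 = 0 + j246.8 Ω
  Z2: Z = jωL = j·1.533e+04·0.0723 = 0 + j1108 Ω
  Z3: Z = 1/(jωC) = -j/(ω·C) = 0 - j1.136 Ω
Step 3 — With the output port shorted to ground, the output series arm Z2 runs from the junction to ground; the shunt arm Z3 also runs from the junction to ground. They appear in parallel: Z3 || Z2 = 0 - j1.138 Ω.
Step 4 — Series with input arm Z1: Z_in = Z1 + (Z3 || Z2) = 0 + j245.7 Ω = 245.7∠90.0° Ω.
Step 5 — Power factor: PF = cos(φ) = Re(Z)/|Z| = 0/245.7 = 0.
Step 6 — Type: Im(Z) = 245.7 ⇒ lagging (phase φ = 90.0°).

PF = 0 (lagging, φ = 90.0°)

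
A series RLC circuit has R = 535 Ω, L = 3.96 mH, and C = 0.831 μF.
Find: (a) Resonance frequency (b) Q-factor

Step 1 — Resonance condition Im(Z)=0 gives ω₀ = 1/√(LC).
Step 2 — ω₀ = 1/√(0.00396·8.31e-07) = 1.743e+04 rad/s.
Step 3 — f₀ = ω₀/(2π) = 2774 Hz.
Step 4 — Series Q: Q = ω₀L/R = 1.743e+04·0.00396/535 = 0.129.

(a) f₀ = 2774 Hz  (b) Q = 0.129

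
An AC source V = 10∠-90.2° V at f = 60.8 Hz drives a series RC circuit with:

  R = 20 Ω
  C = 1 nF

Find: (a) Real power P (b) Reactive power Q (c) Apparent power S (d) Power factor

Step 1 — Angular frequency: ω = 2π·f = 2π·60.8 = 382 rad/s.
Step 2 — Component impedances:
  R: Z = R = 20 Ω
  C: Z = 1/(jωC) = -j/(ω·C) = 0 - j2.618e+06 Ω
Step 3 — Series combination: Z_total = R + C = 20 - j2.618e+06 Ω = 2.618e+06∠-90.0° Ω.
Step 4 — Source phasor: V = 10∠-90.2° V = -0.03491 - j10 V.
Step 5 — Current: I = V / Z = 3.82e-06 - j1.336e-08 A = 3.82e-06∠-0.2° A.
Step 6 — Complex power: S = V·I* = 2.919e-10 - j3.82e-05 VA.
Step 7 — Real power: P = Re(S) = 2.919e-10 W.
Step 8 — Reactive power: Q = Im(S) = -3.82e-05 VAR.
Step 9 — Apparent power: |S| = 3.82e-05 VA.
Step 10 — Power factor: PF = P/|S| = 7.64e-06 (leading).

(a) P = 2.919e-10 W  (b) Q = -3.82e-05 VAR  (c) S = 3.82e-05 VA  (d) PF = 7.64e-06 (leading)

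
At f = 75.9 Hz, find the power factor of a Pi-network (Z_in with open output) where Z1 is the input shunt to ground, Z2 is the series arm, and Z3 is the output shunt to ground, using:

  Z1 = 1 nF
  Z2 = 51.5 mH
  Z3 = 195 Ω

Step 1 — Angular frequency: ω = 2π·f = 2π·75.9 = 476.9 rad/s.
Step 2 — Component impedances:
  Z1: Z = 1/(jωC) = -j/(ω·C) = 0 - j2.097e+06 Ω
  Z2: Z = jωL = j·476.9·0.0515 = 0 + j24.56 Ω
  Z3: Z = R = 195 Ω
Step 3 — With open output, the series arm Z2 and the output shunt Z3 appear in series to ground: Z2 + Z3 = 195 + j24.56 Ω.
Step 4 — Parallel with input shunt Z1: Z_in = Z1 || (Z2 + Z3) = 195 + j24.54 Ω = 196.5∠7.2° Ω.
Step 5 — Power factor: PF = cos(φ) = Re(Z)/|Z| = 195/196.54 = 0.9922.
Step 6 — Type: Im(Z) = 24.54 ⇒ lagging (phase φ = 7.2°).

PF = 0.9922 (lagging, φ = 7.2°)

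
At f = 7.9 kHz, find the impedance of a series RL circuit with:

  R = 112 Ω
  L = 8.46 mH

Step 1 — Angular frequency: ω = 2π·f = 2π·7900 = 4.964e+04 rad/s.
Step 2 — Component impedances:
  R: Z = R = 112 Ω
  L: Z = jωL = j·4.964e+04·0.00846 = 0 + j419.9 Ω
Step 3 — Series combination: Z_total = R + L = 112 + j419.9 Ω = 434.6∠75.1° Ω.

Z = 112 + j419.9 Ω = 434.6∠75.1° Ω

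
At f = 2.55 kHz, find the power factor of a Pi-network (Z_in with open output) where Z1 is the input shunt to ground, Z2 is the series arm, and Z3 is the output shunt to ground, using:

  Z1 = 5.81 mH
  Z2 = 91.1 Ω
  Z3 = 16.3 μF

Step 1 — Angular frequency: ω = 2π·f = 2π·2550 = 1.602e+04 rad/s.
Step 2 — Component impedances:
  Z1: Z = jωL = j·1.602e+04·0.00581 = 0 + j93.09 Ω
  Z2: Z = R = 91.1 Ω
  Z3: Z = 1/(jωC) = -j/(ω·C) = 0 - j3.829 Ω
Step 3 — With open output, the series arm Z2 and the output shunt Z3 appear in series to ground: Z2 + Z3 = 91.1 - j3.829 Ω.
Step 4 — Parallel with input shunt Z1: Z_in = Z1 || (Z2 + Z3) = 48.53 + j45.54 Ω = 66.55∠43.2° Ω.
Step 5 — Power factor: PF = cos(φ) = Re(Z)/|Z| = 48.53/66.55 = 0.7292.
Step 6 — Type: Im(Z) = 45.54 ⇒ lagging (phase φ = 43.2°).

PF = 0.7292 (lagging, φ = 43.2°)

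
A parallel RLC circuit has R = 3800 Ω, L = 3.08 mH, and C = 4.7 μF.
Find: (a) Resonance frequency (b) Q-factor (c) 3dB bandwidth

Step 1 — Resonance: ω₀ = 1/√(LC) = 1/√(0.00308·4.7e-06) = 8311 rad/s.
Step 2 — f₀ = ω₀/(2π) = 1323 Hz.
Step 3 — Parallel Q: Q = R/(ω₀L) = 3800/(8311·0.00308) = 148.4.
Step 4 — Bandwidth: Δω = ω₀/Q = 55.99 rad/s; BW = Δω/(2π) = 8.911 Hz.

(a) f₀ = 1323 Hz  (b) Q = 148.4  (c) BW = 8.911 Hz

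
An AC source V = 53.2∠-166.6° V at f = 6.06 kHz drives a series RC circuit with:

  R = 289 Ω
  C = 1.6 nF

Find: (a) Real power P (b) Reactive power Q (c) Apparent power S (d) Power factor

Step 1 — Angular frequency: ω = 2π·f = 2π·6060 = 3.808e+04 rad/s.
Step 2 — Component impedances:
  R: Z = R = 289 Ω
  C: Z = 1/(jωC) = -j/(ω·C) = 0 - j1.641e+04 Ω
Step 3 — Series combination: Z_total = R + C = 289 - j1.641e+04 Ω = 1.642e+04∠-89.0° Ω.
Step 4 — Source phasor: V = 53.2∠-166.6° V = -51.75 - j12.33 V.
Step 5 — Current: I = V / Z = 0.0006954 - j0.003165 A = 0.003241∠-77.6° A.
Step 6 — Complex power: S = V·I* = 0.003035 - j0.1724 VA.
Step 7 — Real power: P = Re(S) = 0.003035 W.
Step 8 — Reactive power: Q = Im(S) = -0.1724 VAR.
Step 9 — Apparent power: |S| = 0.1724 VA.
Step 10 — Power factor: PF = P/|S| = 0.0176 (leading).

(a) P = 0.003035 W  (b) Q = -0.1724 VAR  (c) S = 0.1724 VA  (d) PF = 0.0176 (leading)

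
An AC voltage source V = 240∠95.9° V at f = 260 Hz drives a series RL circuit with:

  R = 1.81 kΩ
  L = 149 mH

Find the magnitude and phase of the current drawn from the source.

Step 1 — Angular frequency: ω = 2π·f = 2π·260 = 1634 rad/s.
Step 2 — Component impedances:
  R: Z = R = 1810 Ω
  L: Z = jωL = j·1634·0.149 = 0 + j243.4 Ω
Step 3 — Series combination: Z_total = R + L = 1810 + j243.4 Ω = 1826∠7.7° Ω.
Step 4 — Source phasor: V = 240∠95.9° V = -24.67 + j238.7 V.
Step 5 — Ohm's law: I = V / Z_total = (-24.67 + j238.7) / (1810 + j243.4) = 0.004034 + j0.1314 A.
Step 6 — Convert to polar: |I| = 0.1314 A, ∠I = 88.2°.

I = 0.1314∠88.2° A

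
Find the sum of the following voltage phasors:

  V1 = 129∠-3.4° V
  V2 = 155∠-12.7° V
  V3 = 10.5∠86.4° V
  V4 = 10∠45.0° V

Step 1 — Convert each phasor to rectangular form:
  V1 = 129·(cos(-3.4°) + j·sin(-3.4°)) = 128.8 - j7.651 V
  V2 = 155·(cos(-12.7°) + j·sin(-12.7°)) = 151.2 - j34.08 V
  V3 = 10.5·(cos(86.4°) + j·sin(86.4°)) = 0.6593 + j10.48 V
  V4 = 10·(cos(45.0°) + j·sin(45.0°)) = 7.071 + j7.071 V
Step 2 — Sum components: V_total = 287.7 - j24.18 V.
Step 3 — Convert to polar: |V_total| = 288.7 V, ∠V_total = -4.8°.

V_total = 288.7∠-4.8° V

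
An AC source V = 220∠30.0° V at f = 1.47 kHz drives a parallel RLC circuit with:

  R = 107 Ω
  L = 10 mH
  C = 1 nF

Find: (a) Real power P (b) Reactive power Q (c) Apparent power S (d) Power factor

Step 1 — Angular frequency: ω = 2π·f = 2π·1470 = 9236 rad/s.
Step 2 — Component impedances:
  R: Z = R = 107 Ω
  L: Z = jωL = j·9236·0.01 = 0 + j92.36 Ω
  C: Z = 1/(jωC) = -j/(ω·C) = 0 - j1.083e+05 Ω
Step 3 — Parallel combination: 1/Z_total = 1/R + 1/L + 1/C; Z_total = 45.73 + j52.93 Ω = 69.95∠49.2° Ω.
Step 4 — Source phasor: V = 220∠30.0° V = 190.5 + j110 V.
Step 5 — Current: I = V / Z = 2.971 - j1.033 A = 3.145∠-19.2° A.
Step 6 — Complex power: S = V·I* = 452.3 + j523.6 VA.
Step 7 — Real power: P = Re(S) = 452.3 W.
Step 8 — Reactive power: Q = Im(S) = 523.6 VAR.
Step 9 — Apparent power: |S| = 691.9 VA.
Step 10 — Power factor: PF = P/|S| = 0.6538 (lagging).

(a) P = 452.3 W  (b) Q = 523.6 VAR  (c) S = 691.9 VA  (d) PF = 0.6538 (lagging)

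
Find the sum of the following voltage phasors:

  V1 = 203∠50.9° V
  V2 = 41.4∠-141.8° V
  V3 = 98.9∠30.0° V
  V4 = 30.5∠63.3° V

Step 1 — Convert each phasor to rectangular form:
  V1 = 203·(cos(50.9°) + j·sin(50.9°)) = 128 + j157.5 V
  V2 = 41.4·(cos(-141.8°) + j·sin(-141.8°)) = -32.53 - j25.6 V
  V3 = 98.9·(cos(30.0°) + j·sin(30.0°)) = 85.65 + j49.45 V
  V4 = 30.5·(cos(63.3°) + j·sin(63.3°)) = 13.7 + j27.25 V
Step 2 — Sum components: V_total = 194.8 + j208.6 V.
Step 3 — Convert to polar: |V_total| = 285.5 V, ∠V_total = 47.0°.

V_total = 285.5∠47.0° V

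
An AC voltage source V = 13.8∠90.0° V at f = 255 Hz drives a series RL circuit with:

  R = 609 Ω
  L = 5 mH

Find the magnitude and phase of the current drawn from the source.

Step 1 — Angular frequency: ω = 2π·f = 2π·255 = 1602 rad/s.
Step 2 — Component impedances:
  R: Z = R = 609 Ω
  L: Z = jωL = j·1602·0.005 = 0 + j8.011 Ω
Step 3 — Series combination: Z_total = R + L = 609 + j8.011 Ω = 609.1∠0.8° Ω.
Step 4 — Source phasor: V = 13.8∠90.0° V = 0 + j13.8 V.
Step 5 — Ohm's law: I = V / Z_total = (0 + j13.8) / (609 + j8.011) = 0.000298 + j0.02266 A.
Step 6 — Convert to polar: |I| = 0.02266 A, ∠I = 89.2°.

I = 0.02266∠89.2° A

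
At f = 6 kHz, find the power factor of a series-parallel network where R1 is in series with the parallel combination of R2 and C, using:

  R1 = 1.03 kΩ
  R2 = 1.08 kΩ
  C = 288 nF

Step 1 — Angular frequency: ω = 2π·f = 2π·6000 = 3.77e+04 rad/s.
Step 2 — Component impedances:
  R1: Z = R = 1030 Ω
  R2: Z = R = 1080 Ω
  C: Z = 1/(jωC) = -j/(ω·C) = 0 - j92.1 Ω
Step 3 — Parallel branch: R2 || C = 1/(1/R2 + 1/C) = 7.798 - j91.44 Ω.
Step 4 — Series with R1: Z_total = R1 + (R2 || C) = 1038 - j91.44 Ω = 1042∠-5.0° Ω.
Step 5 — Power factor: PF = cos(φ) = Re(Z)/|Z| = 1037.8/1041.82 = 0.9961.
Step 6 — Type: Im(Z) = -91.44 ⇒ leading (phase φ = -5.0°).

PF = 0.9961 (leading, φ = -5.0°)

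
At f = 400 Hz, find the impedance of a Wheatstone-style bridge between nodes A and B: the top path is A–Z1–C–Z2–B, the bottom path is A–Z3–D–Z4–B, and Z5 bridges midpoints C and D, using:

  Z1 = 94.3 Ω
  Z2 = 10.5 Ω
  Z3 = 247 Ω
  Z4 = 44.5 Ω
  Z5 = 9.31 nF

Step 1 — Angular frequency: ω = 2π·f = 2π·400 = 2513 rad/s.
Step 2 — Component impedances:
  Z1: Z = R = 94.3 Ω
  Z2: Z = R = 10.5 Ω
  Z3: Z = R = 247 Ω
  Z4: Z = R = 44.5 Ω
  Z5: Z = 1/(jωC) = -j/(ω·C) = 0 - j4.274e+04 Ω
Step 3 — Bridge requires nodal analysis (the Z5 bridge couples midpoints C and D, so the two paths cannot be reduced to a simple series/parallel combination). Setting node B to ground and injecting 1 A at node A, the 3-node admittance system at A, C, D solves to V_A = Z_AB = 77.09 - j0.0003828 Ω = 77.09∠-0.0° Ω.

Z = 77.09 - j0.0003828 Ω = 77.09∠-0.0° Ω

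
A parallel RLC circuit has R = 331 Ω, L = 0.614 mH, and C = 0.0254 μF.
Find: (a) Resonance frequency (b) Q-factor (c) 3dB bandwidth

Step 1 — Resonance: ω₀ = 1/√(LC) = 1/√(0.000614·2.54e-08) = 2.532e+05 rad/s.
Step 2 — f₀ = ω₀/(2π) = 4.03e+04 Hz.
Step 3 — Parallel Q: Q = R/(ω₀L) = 331/(2.532e+05·0.000614) = 2.129.
Step 4 — Bandwidth: Δω = ω₀/Q = 1.189e+05 rad/s; BW = Δω/(2π) = 1.893e+04 Hz.

(a) f₀ = 4.03e+04 Hz  (b) Q = 2.129  (c) BW = 1.893e+04 Hz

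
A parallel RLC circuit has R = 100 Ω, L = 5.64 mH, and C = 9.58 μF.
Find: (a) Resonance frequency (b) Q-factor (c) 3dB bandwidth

Step 1 — Resonance: ω₀ = 1/√(LC) = 1/√(0.00564·9.58e-06) = 4302 rad/s.
Step 2 — f₀ = ω₀/(2π) = 684.7 Hz.
Step 3 — Parallel Q: Q = R/(ω₀L) = 100/(4302·0.00564) = 4.121.
Step 4 — Bandwidth: Δω = ω₀/Q = 1044 rad/s; BW = Δω/(2π) = 166.1 Hz.

(a) f₀ = 684.7 Hz  (b) Q = 4.121  (c) BW = 166.1 Hz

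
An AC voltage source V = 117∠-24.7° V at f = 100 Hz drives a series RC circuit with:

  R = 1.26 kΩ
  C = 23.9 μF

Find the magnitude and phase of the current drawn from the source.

Step 1 — Angular frequency: ω = 2π·f = 2π·100 = 628.3 rad/s.
Step 2 — Component impedances:
  R: Z = R = 1260 Ω
  C: Z = 1/(jωC) = -j/(ω·C) = 0 - j66.59 Ω
Step 3 — Series combination: Z_total = R + C = 1260 - j66.59 Ω = 1262∠-3.0° Ω.
Step 4 — Source phasor: V = 117∠-24.7° V = 106.3 - j48.89 V.
Step 5 — Ohm's law: I = V / Z_total = (106.3 - j48.89) / (1260 - j66.59) = 0.08617 - j0.03425 A.
Step 6 — Convert to polar: |I| = 0.09273 A, ∠I = -21.7°.

I = 0.09273∠-21.7° A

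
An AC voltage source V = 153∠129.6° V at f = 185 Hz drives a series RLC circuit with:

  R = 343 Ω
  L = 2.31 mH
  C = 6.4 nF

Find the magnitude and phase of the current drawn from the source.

Step 1 — Angular frequency: ω = 2π·f = 2π·185 = 1162 rad/s.
Step 2 — Component impedances:
  R: Z = R = 343 Ω
  L: Z = jωL = j·1162·0.00231 = 0 + j2.685 Ω
  C: Z = 1/(jωC) = -j/(ω·C) = 0 - j1.344e+05 Ω
Step 3 — Series combination: Z_total = R + L + C = 343 - j1.344e+05 Ω = 1.344e+05∠-89.9° Ω.
Step 4 — Source phasor: V = 153∠129.6° V = -97.53 + j117.9 V.
Step 5 — Ohm's law: I = V / Z_total = (-97.53 + j117.9) / (343 - j1.344e+05) = -0.0008789 - j0.0007233 A.
Step 6 — Convert to polar: |I| = 0.001138 A, ∠I = -140.5°.

I = 0.001138∠-140.5° A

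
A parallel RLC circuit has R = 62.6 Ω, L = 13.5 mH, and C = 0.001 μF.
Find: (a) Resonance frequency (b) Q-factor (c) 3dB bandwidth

Step 1 — Resonance: ω₀ = 1/√(LC) = 1/√(0.0135·1e-09) = 2.722e+05 rad/s.
Step 2 — f₀ = ω₀/(2π) = 4.332e+04 Hz.
Step 3 — Parallel Q: Q = R/(ω₀L) = 62.6/(2.722e+05·0.0135) = 0.01704.
Step 4 — Bandwidth: Δω = ω₀/Q = 1.597e+07 rad/s; BW = Δω/(2π) = 2.542e+06 Hz.

(a) f₀ = 4.332e+04 Hz  (b) Q = 0.01704  (c) BW = 2.542e+06 Hz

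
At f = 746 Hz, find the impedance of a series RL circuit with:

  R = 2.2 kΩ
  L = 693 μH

Step 1 — Angular frequency: ω = 2π·f = 2π·746 = 4687 rad/s.
Step 2 — Component impedances:
  R: Z = R = 2200 Ω
  L: Z = jωL = j·4687·0.000693 = 0 + j3.248 Ω
Step 3 — Series combination: Z_total = R + L = 2200 + j3.248 Ω = 2200∠0.1° Ω.

Z = 2200 + j3.248 Ω = 2200∠0.1° Ω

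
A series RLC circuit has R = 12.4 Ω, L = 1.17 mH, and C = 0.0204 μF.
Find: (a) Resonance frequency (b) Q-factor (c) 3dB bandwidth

Step 1 — Resonance: ω₀ = 1/√(LC) = 1/√(0.00117·2.04e-08) = 2.047e+05 rad/s.
Step 2 — f₀ = ω₀/(2π) = 3.258e+04 Hz.
Step 3 — Series Q: Q = ω₀L/R = 2.047e+05·0.00117/12.4 = 19.31.
Step 4 — Bandwidth: Δω = ω₀/Q = 1.06e+04 rad/s; BW = Δω/(2π) = 1687 Hz.

(a) f₀ = 3.258e+04 Hz  (b) Q = 19.31  (c) BW = 1687 Hz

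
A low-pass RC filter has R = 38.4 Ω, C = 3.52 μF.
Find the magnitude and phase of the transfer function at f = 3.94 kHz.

Step 1 — Angular frequency: ω = 2π·3940 = 2.476e+04 rad/s.
Step 2 — Transfer function: H(jω) = 1/(1 + jωRC).
Step 3 — Denominator: 1 + jωRC = 1 + j·2.476e+04·38.4·3.52e-06 = 1 + j3.346.
Step 4 — H = 0.08199 - j0.2743.
Step 5 — Magnitude: |H| = 0.2863 (-10.9 dB); phase: φ = -73.4°.

|H| = 0.2863 (-10.9 dB), φ = -73.4°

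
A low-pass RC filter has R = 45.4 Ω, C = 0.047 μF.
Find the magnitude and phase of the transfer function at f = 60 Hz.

Step 1 — Angular frequency: ω = 2π·60 = 377 rad/s.
Step 2 — Transfer function: H(jω) = 1/(1 + jωRC).
Step 3 — Denominator: 1 + jωRC = 1 + j·377·45.4·4.7e-08 = 1 + j0.0008044.
Step 4 — H = 1 - j0.0008044.
Step 5 — Magnitude: |H| = 1 (-0.0 dB); phase: φ = -0.0°.

|H| = 1 (-0.0 dB), φ = -0.0°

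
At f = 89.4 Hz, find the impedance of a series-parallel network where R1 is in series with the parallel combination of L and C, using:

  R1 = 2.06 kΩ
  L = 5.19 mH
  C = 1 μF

Step 1 — Angular frequency: ω = 2π·f = 2π·89.4 = 561.7 rad/s.
Step 2 — Component impedances:
  R1: Z = R = 2060 Ω
  L: Z = jωL = j·561.7·0.00519 = 0 + j2.915 Ω
  C: Z = 1/(jωC) = -j/(ω·C) = 0 - j1780 Ω
Step 3 — Parallel branch: L || C = 1/(1/L + 1/C) = 0 + j2.92 Ω.
Step 4 — Series with R1: Z_total = R1 + (L || C) = 2060 + j2.92 Ω = 2060∠0.1° Ω.

Z = 2060 + j2.92 Ω = 2060∠0.1° Ω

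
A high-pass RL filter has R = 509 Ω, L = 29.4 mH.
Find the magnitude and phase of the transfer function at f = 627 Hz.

Step 1 — Angular frequency: ω = 2π·627 = 3940 rad/s.
Step 2 — Transfer function: H(jω) = jωL/(R + jωL).
Step 3 — Numerator jωL = j·115.8; denominator R + jωL = 509 + j115.8.
Step 4 — H = 0.04923 + j0.2163.
Step 5 — Magnitude: |H| = 0.2219 (-13.1 dB); phase: φ = 77.2°.

|H| = 0.2219 (-13.1 dB), φ = 77.2°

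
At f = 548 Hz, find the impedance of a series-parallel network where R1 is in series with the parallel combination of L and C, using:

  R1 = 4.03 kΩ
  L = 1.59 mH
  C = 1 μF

Step 1 — Angular frequency: ω = 2π·f = 2π·548 = 3443 rad/s.
Step 2 — Component impedances:
  R1: Z = R = 4030 Ω
  L: Z = jωL = j·3443·0.00159 = 0 + j5.475 Ω
  C: Z = 1/(jωC) = -j/(ω·C) = 0 - j290.4 Ω
Step 3 — Parallel branch: L || C = 1/(1/L + 1/C) = 0 + j5.58 Ω.
Step 4 — Series with R1: Z_total = R1 + (L || C) = 4030 + j5.58 Ω = 4030∠0.1° Ω.

Z = 4030 + j5.58 Ω = 4030∠0.1° Ω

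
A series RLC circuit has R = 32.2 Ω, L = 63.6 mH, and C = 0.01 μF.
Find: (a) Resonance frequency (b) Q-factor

Step 1 — Resonance condition Im(Z)=0 gives ω₀ = 1/√(LC).
Step 2 — ω₀ = 1/√(0.0636·1e-08) = 3.965e+04 rad/s.
Step 3 — f₀ = ω₀/(2π) = 6311 Hz.
Step 4 — Series Q: Q = ω₀L/R = 3.965e+04·0.0636/32.2 = 78.32.

(a) f₀ = 6311 Hz  (b) Q = 78.32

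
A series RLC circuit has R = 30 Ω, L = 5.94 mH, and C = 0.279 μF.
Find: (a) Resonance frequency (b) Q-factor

Step 1 — Resonance condition Im(Z)=0 gives ω₀ = 1/√(LC).
Step 2 — ω₀ = 1/√(0.00594·2.79e-07) = 2.456e+04 rad/s.
Step 3 — f₀ = ω₀/(2π) = 3910 Hz.
Step 4 — Series Q: Q = ω₀L/R = 2.456e+04·0.00594/30 = 4.864.

(a) f₀ = 3910 Hz  (b) Q = 4.864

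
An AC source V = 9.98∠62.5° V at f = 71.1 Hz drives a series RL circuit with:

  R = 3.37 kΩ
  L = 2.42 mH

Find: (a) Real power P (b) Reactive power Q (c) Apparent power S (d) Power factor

Step 1 — Angular frequency: ω = 2π·f = 2π·71.1 = 446.7 rad/s.
Step 2 — Component impedances:
  R: Z = R = 3370 Ω
  L: Z = jωL = j·446.7·0.00242 = 0 + j1.081 Ω
Step 3 — Series combination: Z_total = R + L = 3370 + j1.081 Ω = 3370∠0.0° Ω.
Step 4 — Source phasor: V = 9.98∠62.5° V = 4.608 + j8.852 V.
Step 5 — Current: I = V / Z = 0.001368 + j0.002626 A = 0.002961∠62.5° A.
Step 6 — Complex power: S = V·I* = 0.02956 + j9.481e-06 VA.
Step 7 — Real power: P = Re(S) = 0.02956 W.
Step 8 — Reactive power: Q = Im(S) = 9.481e-06 VAR.
Step 9 — Apparent power: |S| = 0.02956 VA.
Step 10 — Power factor: PF = P/|S| = 1 (lagging).

(a) P = 0.02956 W  (b) Q = 9.481e-06 VAR  (c) S = 0.02956 VA  (d) PF = 1 (lagging)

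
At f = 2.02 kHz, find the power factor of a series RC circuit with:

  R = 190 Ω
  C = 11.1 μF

Step 1 — Angular frequency: ω = 2π·f = 2π·2020 = 1.269e+04 rad/s.
Step 2 — Component impedances:
  R: Z = R = 190 Ω
  C: Z = 1/(jωC) = -j/(ω·C) = 0 - j7.098 Ω
Step 3 — Series combination: Z_total = R + C = 190 - j7.098 Ω = 190.1∠-2.1° Ω.
Step 4 — Power factor: PF = cos(φ) = Re(Z)/|Z| = 190/190.13 = 0.9993.
Step 5 — Type: Im(Z) = -7.098 ⇒ leading (phase φ = -2.1°).

PF = 0.9993 (leading, φ = -2.1°)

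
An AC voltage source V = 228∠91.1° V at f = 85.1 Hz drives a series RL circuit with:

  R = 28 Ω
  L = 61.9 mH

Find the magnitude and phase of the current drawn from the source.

Step 1 — Angular frequency: ω = 2π·f = 2π·85.1 = 534.7 rad/s.
Step 2 — Component impedances:
  R: Z = R = 28 Ω
  L: Z = jωL = j·534.7·0.0619 = 0 + j33.1 Ω
Step 3 — Series combination: Z_total = R + L = 28 + j33.1 Ω = 43.35∠49.8° Ω.
Step 4 — Source phasor: V = 228∠91.1° V = -4.377 + j228 V.
Step 5 — Ohm's law: I = V / Z_total = (-4.377 + j228) / (28 + j33.1) = 3.949 + j3.473 A.
Step 6 — Convert to polar: |I| = 5.259 A, ∠I = 41.3°.

I = 5.259∠41.3° A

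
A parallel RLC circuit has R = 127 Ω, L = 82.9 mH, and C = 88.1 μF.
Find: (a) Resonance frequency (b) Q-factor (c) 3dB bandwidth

Step 1 — Resonance: ω₀ = 1/√(LC) = 1/√(0.0829·8.81e-05) = 370 rad/s.
Step 2 — f₀ = ω₀/(2π) = 58.89 Hz.
Step 3 — Parallel Q: Q = R/(ω₀L) = 127/(370·0.0829) = 4.14.
Step 4 — Bandwidth: Δω = ω₀/Q = 89.38 rad/s; BW = Δω/(2π) = 14.22 Hz.

(a) f₀ = 58.89 Hz  (b) Q = 4.14  (c) BW = 14.22 Hz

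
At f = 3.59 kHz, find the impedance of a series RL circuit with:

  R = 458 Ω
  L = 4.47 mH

Step 1 — Angular frequency: ω = 2π·f = 2π·3590 = 2.256e+04 rad/s.
Step 2 — Component impedances:
  R: Z = R = 458 Ω
  L: Z = jωL = j·2.256e+04·0.00447 = 0 + j100.8 Ω
Step 3 — Series combination: Z_total = R + L = 458 + j100.8 Ω = 469∠12.4° Ω.

Z = 458 + j100.8 Ω = 469∠12.4° Ω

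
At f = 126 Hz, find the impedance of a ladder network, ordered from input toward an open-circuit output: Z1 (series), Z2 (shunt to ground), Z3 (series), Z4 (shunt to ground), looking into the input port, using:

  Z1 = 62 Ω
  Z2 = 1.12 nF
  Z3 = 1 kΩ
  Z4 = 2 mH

Step 1 — Angular frequency: ω = 2π·f = 2π·126 = 791.7 rad/s.
Step 2 — Component impedances:
  Z1: Z = R = 62 Ω
  Z2: Z = 1/(jωC) = -j/(ω·C) = 0 - j1.128e+06 Ω
  Z3: Z = R = 1000 Ω
  Z4: Z = jωL = j·791.7·0.002 = 0 + j1.583 Ω
Step 3 — Ladder network (open output): work backward from the far end, alternating series and parallel combinations. Z_in = 1062 + j0.6967 Ω = 1062∠0.0° Ω.

Z = 1062 + j0.6967 Ω = 1062∠0.0° Ω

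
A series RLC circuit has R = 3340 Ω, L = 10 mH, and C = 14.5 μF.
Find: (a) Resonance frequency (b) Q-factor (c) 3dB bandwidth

Step 1 — Resonance: ω₀ = 1/√(LC) = 1/√(0.01·1.45e-05) = 2626 rad/s.
Step 2 — f₀ = ω₀/(2π) = 418 Hz.
Step 3 — Series Q: Q = ω₀L/R = 2626·0.01/3340 = 0.007863.
Step 4 — Bandwidth: Δω = ω₀/Q = 3.34e+05 rad/s; BW = Δω/(2π) = 5.316e+04 Hz.

(a) f₀ = 418 Hz  (b) Q = 0.007863  (c) BW = 5.316e+04 Hz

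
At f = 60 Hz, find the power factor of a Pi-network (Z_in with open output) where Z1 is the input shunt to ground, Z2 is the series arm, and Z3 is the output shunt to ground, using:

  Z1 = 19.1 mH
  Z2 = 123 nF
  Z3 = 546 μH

Step 1 — Angular frequency: ω = 2π·f = 2π·60 = 377 rad/s.
Step 2 — Component impedances:
  Z1: Z = jωL = j·377·0.0191 = 0 + j7.201 Ω
  Z2: Z = 1/(jωC) = -j/(ω·C) = 0 - j2.157e+04 Ω
  Z3: Z = jωL = j·377·0.000546 = 0 + j0.2058 Ω
Step 3 — With open output, the series arm Z2 and the output shunt Z3 appear in series to ground: Z2 + Z3 = 0 - j2.157e+04 Ω.
Step 4 — Parallel with input shunt Z1: Z_in = Z1 || (Z2 + Z3) = 0 + j7.203 Ω = 7.203∠90.0° Ω.
Step 5 — Power factor: PF = cos(φ) = Re(Z)/|Z| = -0/7.203 = -0.
Step 6 — Type: Im(Z) = 7.203 ⇒ lagging (phase φ = 90.0°).

PF = -0 (lagging, φ = 90.0°)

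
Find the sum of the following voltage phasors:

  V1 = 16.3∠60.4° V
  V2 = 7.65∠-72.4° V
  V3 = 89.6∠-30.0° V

Step 1 — Convert each phasor to rectangular form:
  V1 = 16.3·(cos(60.4°) + j·sin(60.4°)) = 8.051 + j14.17 V
  V2 = 7.65·(cos(-72.4°) + j·sin(-72.4°)) = 2.313 - j7.292 V
  V3 = 89.6·(cos(-30.0°) + j·sin(-30.0°)) = 77.6 - j44.8 V
Step 2 — Sum components: V_total = 87.96 - j37.92 V.
Step 3 — Convert to polar: |V_total| = 95.79 V, ∠V_total = -23.3°.

V_total = 95.79∠-23.3° V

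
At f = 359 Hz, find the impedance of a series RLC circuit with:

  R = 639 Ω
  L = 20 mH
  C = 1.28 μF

Step 1 — Angular frequency: ω = 2π·f = 2π·359 = 2256 rad/s.
Step 2 — Component impedances:
  R: Z = R = 639 Ω
  L: Z = jωL = j·2256·0.02 = 0 + j45.11 Ω
  C: Z = 1/(jωC) = -j/(ω·C) = 0 - j346.4 Ω
Step 3 — Series combination: Z_total = R + L + C = 639 - j301.2 Ω = 706.4∠-25.2° Ω.

Z = 639 - j301.2 Ω = 706.4∠-25.2° Ω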